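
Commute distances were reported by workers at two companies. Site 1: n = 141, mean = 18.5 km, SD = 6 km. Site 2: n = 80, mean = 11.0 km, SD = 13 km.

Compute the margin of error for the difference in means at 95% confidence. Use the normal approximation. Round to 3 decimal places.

Per-group SEs: s₁/√n₁ = 6/√141 = 0.5053, s₂/√n₂ = 13/√80 = 1.4534.
Unpooled SE of the difference: √(0.25532809 + 2.11237156) = 1.5387.
Margin of error = z* · SE = 1.960 × 1.5387 = 3.0159.

3.016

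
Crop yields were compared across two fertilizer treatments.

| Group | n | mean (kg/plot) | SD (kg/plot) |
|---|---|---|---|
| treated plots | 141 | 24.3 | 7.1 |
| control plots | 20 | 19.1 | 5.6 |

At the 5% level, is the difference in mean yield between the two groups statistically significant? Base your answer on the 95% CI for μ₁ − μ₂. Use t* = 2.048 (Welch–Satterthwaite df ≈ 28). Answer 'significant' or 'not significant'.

significant

SE₁ = s₁/√n₁ = 7.1/√141 = 0.5979; SE₂ = 5.6/√20 = 1.2522.
Independent samples, unequal variances: SE_diff = √(SE₁² + SE₂²) = √(0.35748441 + 1.56800484) = 1.3876.
t* = 2.048, so margin of error = 2.048 × 1.3876 = 2.8418.
Difference in means = 24.3 − 19.1 = 5.2000.
5.2000 ± 2.8418 → (2.3582, 8.0418).
The interval (2.3582, 8.0418) does not contain 0, so the difference is significant.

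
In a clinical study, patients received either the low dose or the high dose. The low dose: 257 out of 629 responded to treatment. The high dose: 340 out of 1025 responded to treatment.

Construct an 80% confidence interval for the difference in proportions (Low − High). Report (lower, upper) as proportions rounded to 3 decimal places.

(0.045, 0.108)

Sample proportions: 257/629 = 0.4086, 340/1025 = 0.3317.
Each SE is √(p̂(1−p̂)/n): √(0.4086·0.5914/629) = 0.01960 and √(0.3317·0.6683/1025) = 0.01471.
SE(p̂₁ − p̂₂) = √(SE₁² + SE₂²) = √(0.00038416 + 0.0002163841) = 0.02451, since the two samples are independent.
At 80% confidence z* = 1.282; margin = 1.282 × 0.02451 = 0.03142.
The difference is 0.4086 − 0.3317 = 0.0769, so the interval is 0.0769 ± 0.03142 = (0.045, 0.108).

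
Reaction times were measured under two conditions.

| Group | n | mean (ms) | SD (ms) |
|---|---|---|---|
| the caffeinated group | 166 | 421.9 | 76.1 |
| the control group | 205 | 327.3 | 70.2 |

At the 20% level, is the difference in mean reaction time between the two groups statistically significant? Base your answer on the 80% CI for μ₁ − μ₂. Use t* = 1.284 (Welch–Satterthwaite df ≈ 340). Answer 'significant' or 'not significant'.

SE₁ = s₁/√n₁ = 76.1/√166 = 5.9065; SE₂ = 70.2/√205 = 4.9030.
Independent samples, unequal variances: SE_diff = √(SE₁² + SE₂²) = √(34.88674225 + 24.039409) = 7.6763.
t* = 1.284, so margin of error = 1.284 × 7.6763 = 9.8564.
Difference in means = 421.9 − 327.3 = 94.6000.
94.6000 ± 9.8564 → (84.7436, 104.4564).
The interval (84.7436, 104.4564) does not contain 0, so the difference is significant.

significant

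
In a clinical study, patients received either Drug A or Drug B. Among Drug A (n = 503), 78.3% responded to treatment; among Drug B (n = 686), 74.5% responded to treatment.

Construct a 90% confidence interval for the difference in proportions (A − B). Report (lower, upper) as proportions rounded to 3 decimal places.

SE₁ = √(p̂₁(1−p̂₁)/n₁) = √(0.7830·0.2170/503) = 0.01838; SE₂ = √(0.7450·0.2550/686) = 0.01664.
Independent samples: SE of the difference = √(SE₁² + SE₂²) = √(0.0003378244 + 0.0002768896) = 0.02479.
z* for 90% confidence is 1.645, so the margin of error is 1.645 × 0.02479 = 0.04078.
Point estimate p̂₁ − p̂₂ = 0.7830 − 0.7450 = 0.0380.
0.0380 ± 0.04078 → (-0.003, 0.079).

(-0.003, 0.079)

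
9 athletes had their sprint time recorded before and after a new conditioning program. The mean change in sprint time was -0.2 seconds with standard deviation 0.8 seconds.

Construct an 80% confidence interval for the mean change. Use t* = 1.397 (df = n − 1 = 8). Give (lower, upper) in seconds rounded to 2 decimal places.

(-0.57, 0.17)

Paired design: SE = s_d/√n = 0.8/√9 = 0.2667.
t* = 1.397; margin of error = 1.397 × 0.2667 = 0.3726.
-0.2 ± 0.3726 → (-0.57, 0.17).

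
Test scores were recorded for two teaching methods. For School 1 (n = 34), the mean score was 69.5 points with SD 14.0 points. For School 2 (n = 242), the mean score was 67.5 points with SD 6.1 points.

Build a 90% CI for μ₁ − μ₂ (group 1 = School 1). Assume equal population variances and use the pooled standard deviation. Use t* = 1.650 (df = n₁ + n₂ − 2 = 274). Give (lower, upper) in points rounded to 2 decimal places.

Pooled variance s_p² = [33·14.0² + 241·6.1²] / (34+242−2) = 56.3343, so s_p = 7.5056.
SE_diff = s_p·√(1/n₁ + 1/n₂) = 7.5056·√(1/34 + 1/242) = 1.3747.
t* = 1.650; margin = 1.650 × 1.3747 = 2.2683.
Difference = 69.5 − 67.5 = 2.0000.
2.0000 ± 2.2683 → (-0.27, 4.27).

(-0.27, 4.27)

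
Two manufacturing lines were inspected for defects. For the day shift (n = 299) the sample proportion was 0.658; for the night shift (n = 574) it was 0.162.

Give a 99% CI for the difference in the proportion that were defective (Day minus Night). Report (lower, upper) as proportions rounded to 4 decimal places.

(0.4150, 0.5770)

SE₁ = √(p̂₁(1−p̂₁)/n₁) = √(0.6580·0.3420/299) = 0.02743; SE₂ = √(0.1620·0.8380/574) = 0.01538.
Independent samples: SE of the difference = √(SE₁² + SE₂²) = √(0.0007524049 + 0.0002365444) = 0.03145.
z* for 99% confidence is 2.576, so the margin of error is 2.576 × 0.03145 = 0.08102.
Point estimate p̂₁ − p̂₂ = 0.6580 − 0.1620 = 0.4960.
0.4960 ± 0.08102 → (0.4150, 0.5770).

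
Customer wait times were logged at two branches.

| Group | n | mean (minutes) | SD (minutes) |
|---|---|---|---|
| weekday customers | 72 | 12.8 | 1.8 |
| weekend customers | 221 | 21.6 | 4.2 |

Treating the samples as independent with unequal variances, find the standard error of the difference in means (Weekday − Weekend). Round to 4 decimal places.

0.3533

Standard errors of each mean: 1.8/√72 = 0.2121 and 4.2/√221 = 0.2825.
SE(x̄₁ − x̄₂) = √(0.2121² + 0.2825²) = 0.3533 for independent samples with unequal variances.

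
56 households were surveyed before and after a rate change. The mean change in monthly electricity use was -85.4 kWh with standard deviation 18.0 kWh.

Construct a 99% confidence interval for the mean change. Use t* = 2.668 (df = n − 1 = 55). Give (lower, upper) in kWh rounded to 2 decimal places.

This is a matched-pairs design, so SE = s_d/√n = 18.0/√56 = 2.4054.
Margin = 2.668 × 2.4054 = 6.4176; the interval is -85.4 ± 6.4176 = (-91.82, -78.98).

(-91.82, -78.98)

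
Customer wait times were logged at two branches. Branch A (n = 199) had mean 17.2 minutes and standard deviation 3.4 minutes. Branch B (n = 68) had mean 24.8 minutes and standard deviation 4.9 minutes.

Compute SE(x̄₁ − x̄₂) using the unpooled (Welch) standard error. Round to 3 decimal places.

0.641

SE₁ = s₁/√n₁ = 3.4/√199 = 0.2410; SE₂ = 4.9/√68 = 0.5942.
Independent samples, unequal variances: SE_diff = √(SE₁² + SE₂²) = √(0.058081 + 0.35307364) = 0.6412.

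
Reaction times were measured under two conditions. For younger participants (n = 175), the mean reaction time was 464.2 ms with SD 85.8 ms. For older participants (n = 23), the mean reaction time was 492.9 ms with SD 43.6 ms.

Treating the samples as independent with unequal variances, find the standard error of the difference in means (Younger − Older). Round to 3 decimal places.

11.168

Per-group SEs: s₁/√n₁ = 85.8/√175 = 6.4859, s₂/√n₂ = 43.6/√23 = 9.0912.
Unpooled SE of the difference: √(42.06689881 + 82.64991744) = 11.1677.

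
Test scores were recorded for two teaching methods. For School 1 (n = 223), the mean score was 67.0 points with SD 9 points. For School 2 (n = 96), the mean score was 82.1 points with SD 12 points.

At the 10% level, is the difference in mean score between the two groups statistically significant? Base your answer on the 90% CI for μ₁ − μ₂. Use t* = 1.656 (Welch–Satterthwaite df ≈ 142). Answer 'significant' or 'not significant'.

Per-group SEs: s₁/√n₁ = 9/√223 = 0.6027, s₂/√n₂ = 12/√96 = 1.2247.
Unpooled SE of the difference: √(0.36324729 + 1.49989009) = 1.3650.
Margin of error = t* · SE = 1.656 × 1.3650 = 2.2604.
x̄₁ − x̄₂ = 67.0 − 82.1 = -15.1000.
CI: -15.1000 ± 2.2604 = (-17.3604, -12.8396).
The interval (-17.3604, -12.8396) does not contain 0, so the difference is significant.

significant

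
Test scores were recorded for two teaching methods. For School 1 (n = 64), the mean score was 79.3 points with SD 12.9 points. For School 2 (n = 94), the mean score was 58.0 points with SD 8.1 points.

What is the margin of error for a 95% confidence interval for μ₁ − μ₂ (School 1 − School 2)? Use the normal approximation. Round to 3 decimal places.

3.560

Per-group SEs: s₁/√n₁ = 12.9/√64 = 1.6125, s₂/√n₂ = 8.1/√94 = 0.8355.
Unpooled SE of the difference: √(2.60015625 + 0.69806025) = 1.8161.
Margin of error = z* · SE = 1.960 × 1.8161 = 3.5596.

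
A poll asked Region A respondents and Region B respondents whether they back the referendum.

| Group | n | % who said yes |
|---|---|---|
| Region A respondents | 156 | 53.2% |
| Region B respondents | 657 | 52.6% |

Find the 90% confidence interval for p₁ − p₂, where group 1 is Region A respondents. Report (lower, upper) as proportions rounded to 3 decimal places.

SE₁ = √(p̂₁(1−p̂₁)/n₁) = √(0.5320·0.4680/156) = 0.03995; SE₂ = √(0.5260·0.4740/657) = 0.01948.
Independent samples: SE of the difference = √(SE₁² + SE₂²) = √(0.0015960025 + 0.0003794704) = 0.04445.
z* for 90% confidence is 1.645, so the margin of error is 1.645 × 0.04445 = 0.07312.
Point estimate p̂₁ − p̂₂ = 0.5320 − 0.5260 = 0.0060.
0.0060 ± 0.07312 → (-0.067, 0.079).

(-0.067, 0.079)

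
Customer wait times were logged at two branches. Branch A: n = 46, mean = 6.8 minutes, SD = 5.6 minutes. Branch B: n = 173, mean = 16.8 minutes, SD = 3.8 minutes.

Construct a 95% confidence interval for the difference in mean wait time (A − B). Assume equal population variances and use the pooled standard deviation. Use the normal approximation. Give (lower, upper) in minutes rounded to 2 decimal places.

(-11.38, -8.62)

Pooled variance s_p² = [45·5.6² + 172·3.8²] / (46+173−2) = 17.9488, so s_p = 4.2366.
SE_diff = s_p·√(1/n₁ + 1/n₂) = 4.2366·√(1/46 + 1/173) = 0.7028.
z* = 1.960; margin = 1.960 × 0.7028 = 1.3775.
Difference = 6.8 − 16.8 = -10.0000.
-10.0000 ± 1.3775 → (-11.38, -8.62).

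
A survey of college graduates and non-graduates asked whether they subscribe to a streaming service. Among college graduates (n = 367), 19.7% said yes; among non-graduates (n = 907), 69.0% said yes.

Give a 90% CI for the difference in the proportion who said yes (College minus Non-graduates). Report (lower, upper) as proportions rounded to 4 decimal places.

(-0.5355, -0.4505)

Each SE is √(p̂(1−p̂)/n): √(0.1970·0.8030/367) = 0.02076 and √(0.6900·0.3100/907) = 0.01536.
SE(p̂₁ − p̂₂) = √(SE₁² + SE₂²) = √(0.0004309776 + 0.0002359296) = 0.02582, since the two samples are independent.
At 90% confidence z* = 1.645; margin = 1.645 × 0.02582 = 0.04247.
The difference is 0.1970 − 0.6900 = -0.4930, so the interval is -0.4930 ± 0.04247 = (-0.5355, -0.4505).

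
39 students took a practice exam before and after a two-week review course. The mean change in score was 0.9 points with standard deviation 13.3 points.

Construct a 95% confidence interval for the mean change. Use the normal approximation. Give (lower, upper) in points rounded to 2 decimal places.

This is a matched-pairs design, so SE = s_d/√n = 13.3/√39 = 2.1297.
Margin = 1.960 × 2.1297 = 4.1742; the interval is 0.9 ± 4.1742 = (-3.27, 5.07).

(-3.27, 5.07)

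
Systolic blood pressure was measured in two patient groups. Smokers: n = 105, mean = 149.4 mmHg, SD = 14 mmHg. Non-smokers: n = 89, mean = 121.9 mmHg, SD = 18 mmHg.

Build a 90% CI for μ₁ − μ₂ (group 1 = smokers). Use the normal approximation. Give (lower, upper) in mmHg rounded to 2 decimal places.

Standard errors of each mean: 14/√105 = 1.3663 and 18/√89 = 1.9080.
SE(x̄₁ − x̄₂) = √(1.3663² + 1.9080²) = 2.3468 for independent samples with unequal variances.
With z* = 1.645, the margin is 1.645 × 2.3468 = 3.8605.
x̄₁ − x̄₂ = 149.4 − 121.9 = 27.5000; the interval is 27.5000 ± 3.8605 = (23.64, 31.36).

(23.64, 31.36)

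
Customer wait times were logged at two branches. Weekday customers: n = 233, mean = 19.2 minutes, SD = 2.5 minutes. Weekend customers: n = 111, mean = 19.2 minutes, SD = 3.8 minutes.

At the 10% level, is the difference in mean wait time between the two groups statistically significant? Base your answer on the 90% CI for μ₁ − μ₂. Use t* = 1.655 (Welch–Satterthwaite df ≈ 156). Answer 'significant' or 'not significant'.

not significant

Standard errors of each mean: 2.5/√233 = 0.1638 and 3.8/√111 = 0.3607.
SE(x̄₁ − x̄₂) = √(0.1638² + 0.3607²) = 0.3962 for independent samples with unequal variances.
With t* = 1.655, the margin is 1.655 × 0.3962 = 0.6557.
x̄₁ − x̄₂ = 19.2 − 19.2 = 0.0000; the interval is 0.0000 ± 0.6557 = (-0.6557, 0.6557).
The interval (-0.6557, 0.6557) contains 0, so the difference is not significant.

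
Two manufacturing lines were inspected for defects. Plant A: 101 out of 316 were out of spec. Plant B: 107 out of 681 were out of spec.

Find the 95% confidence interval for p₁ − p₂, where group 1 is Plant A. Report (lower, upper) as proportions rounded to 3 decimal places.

Sample proportions: 101/316 = 0.3196, 107/681 = 0.1571.
Each SE is √(p̂(1−p̂)/n): √(0.3196·0.6804/316) = 0.02623 and √(0.1571·0.8429/681) = 0.01394.
SE(p̂₁ − p̂₂) = √(SE₁² + SE₂²) = √(0.0006880129 + 0.0001943236) = 0.02970, since the two samples are independent.
At 95% confidence z* = 1.960; margin = 1.960 × 0.02970 = 0.05821.
The difference is 0.3196 − 0.1571 = 0.1625, so the interval is 0.1625 ± 0.05821 = (0.104, 0.221).

(0.104, 0.221)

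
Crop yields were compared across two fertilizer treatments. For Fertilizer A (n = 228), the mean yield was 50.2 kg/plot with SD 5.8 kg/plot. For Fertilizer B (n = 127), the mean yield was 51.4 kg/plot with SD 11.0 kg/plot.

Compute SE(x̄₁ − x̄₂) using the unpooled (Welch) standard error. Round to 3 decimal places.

Standard errors of each mean: 5.8/√228 = 0.3841 and 11.0/√127 = 0.9761.
SE(x̄₁ − x̄₂) = √(0.3841² + 0.9761²) = 1.0490 for independent samples with unequal variances.

1.049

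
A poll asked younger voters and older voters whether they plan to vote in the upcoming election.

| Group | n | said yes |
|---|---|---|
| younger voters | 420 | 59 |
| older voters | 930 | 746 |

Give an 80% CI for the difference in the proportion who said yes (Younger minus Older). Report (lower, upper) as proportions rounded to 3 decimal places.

(-0.689, -0.634)

p̂₁ = 59/420 = 0.1405 and p̂₂ = 746/930 = 0.8022.
SE₁ = √(p̂₁(1−p̂₁)/n₁) = √(0.1405·0.8595/420) = 0.01696; SE₂ = √(0.8022·0.1978/930) = 0.01306.
Independent samples: SE of the difference = √(SE₁² + SE₂²) = √(0.0002876416 + 0.0001705636) = 0.02141.
z* for 80% confidence is 1.282, so the margin of error is 1.282 × 0.02141 = 0.02745.
Point estimate p̂₁ − p̂₂ = 0.1405 − 0.8022 = -0.6617.
-0.6617 ± 0.02745 → (-0.689, -0.634).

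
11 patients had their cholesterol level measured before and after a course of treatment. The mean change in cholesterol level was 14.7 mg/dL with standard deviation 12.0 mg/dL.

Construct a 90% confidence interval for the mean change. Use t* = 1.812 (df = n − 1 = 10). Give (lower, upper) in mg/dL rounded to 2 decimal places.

Paired design: SE = s_d/√n = 12.0/√11 = 3.6181.
t* = 1.812; margin of error = 1.812 × 3.6181 = 6.5560.
14.7 ± 6.5560 → (8.14, 21.26).

(8.14, 21.26)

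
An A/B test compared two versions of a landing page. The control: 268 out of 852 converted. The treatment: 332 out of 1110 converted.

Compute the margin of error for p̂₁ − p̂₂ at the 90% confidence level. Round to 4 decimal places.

First, p̂₁ = 268/852 = 0.3146; p̂₂ = 332/1110 = 0.2991.
The two standard errors are √(0.3146×0.6854/852) = 0.01591 and √(0.2991×0.7009/1110) = 0.01374.
Because the samples are independent, SE_diff = √(0.01591² + 0.01374²) = 0.02102.
Using z* = 1.645 for 90%, ME = 1.645 × 0.02102 = 0.03458.

0.0346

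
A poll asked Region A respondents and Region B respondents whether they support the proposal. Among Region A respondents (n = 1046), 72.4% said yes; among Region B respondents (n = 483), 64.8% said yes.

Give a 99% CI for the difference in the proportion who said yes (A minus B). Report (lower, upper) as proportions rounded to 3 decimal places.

(0.010, 0.142)

The two standard errors are √(0.7240×0.2760/1046) = 0.01382 and √(0.6480×0.3520/483) = 0.02173.
Because the samples are independent, SE_diff = √(0.01382² + 0.02173²) = 0.02575.
Using z* = 2.576 for 99%, ME = 2.576 × 0.02575 = 0.06633.
p̂₁ − p̂₂ = 0.0760; interval 0.0760 ± 0.06633 gives (0.010, 0.142).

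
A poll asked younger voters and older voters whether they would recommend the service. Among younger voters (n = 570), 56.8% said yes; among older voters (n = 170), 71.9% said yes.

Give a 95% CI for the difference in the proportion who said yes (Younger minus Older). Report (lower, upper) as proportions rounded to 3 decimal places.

(-0.230, -0.072)

SE₁ = √(p̂₁(1−p̂₁)/n₁) = √(0.5680·0.4320/570) = 0.02075; SE₂ = √(0.7190·0.2810/170) = 0.03447.
Independent samples: SE of the difference = √(SE₁² + SE₂²) = √(0.0004305625 + 0.0011881809) = 0.04023.
z* for 95% confidence is 1.960, so the margin of error is 1.960 × 0.04023 = 0.07885.
Point estimate p̂₁ − p̂₂ = 0.5680 − 0.7190 = -0.1510.
-0.1510 ± 0.07885 → (-0.230, -0.072).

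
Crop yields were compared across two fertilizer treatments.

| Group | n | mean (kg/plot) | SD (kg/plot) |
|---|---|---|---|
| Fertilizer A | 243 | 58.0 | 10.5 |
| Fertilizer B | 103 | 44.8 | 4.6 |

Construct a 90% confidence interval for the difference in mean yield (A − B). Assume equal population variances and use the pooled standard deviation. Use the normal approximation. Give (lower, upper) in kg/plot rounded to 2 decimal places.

Pooled variance s_p² = [242·10.5² + 102·4.6²] / (243+103−2) = 83.8338, so s_p = 9.1561.
SE_diff = s_p·√(1/n₁ + 1/n₂) = 9.1561·√(1/243 + 1/103) = 1.0765.
z* = 1.645; margin = 1.645 × 1.0765 = 1.7708.
Difference = 58.0 − 44.8 = 13.2000.
13.2000 ± 1.7708 → (11.43, 14.97).

(11.43, 14.97)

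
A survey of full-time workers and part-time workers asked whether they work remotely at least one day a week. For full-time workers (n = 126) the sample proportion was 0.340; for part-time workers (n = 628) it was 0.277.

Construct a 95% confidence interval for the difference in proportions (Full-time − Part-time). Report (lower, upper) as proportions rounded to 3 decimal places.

(-0.027, 0.153)

The two standard errors are √(0.3400×0.6600/126) = 0.04220 and √(0.2770×0.7230/628) = 0.01786.
Because the samples are independent, SE_diff = √(0.04220² + 0.01786²) = 0.04582.
Using z* = 1.960 for 95%, ME = 1.960 × 0.04582 = 0.08981.
p̂₁ − p̂₂ = 0.0630; interval 0.0630 ± 0.08981 gives (-0.027, 0.153).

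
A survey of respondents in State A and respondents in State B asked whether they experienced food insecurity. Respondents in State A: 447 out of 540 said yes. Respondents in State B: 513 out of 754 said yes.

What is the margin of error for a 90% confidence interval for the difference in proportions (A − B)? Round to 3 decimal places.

First, p̂₁ = 447/540 = 0.8278; p̂₂ = 513/754 = 0.6804.
The two standard errors are √(0.8278×0.1722/540) = 0.01625 and √(0.6804×0.3196/754) = 0.01698.
Because the samples are independent, SE_diff = √(0.01625² + 0.01698²) = 0.02350.
Using z* = 1.645 for 90%, ME = 1.645 × 0.02350 = 0.03866.

0.039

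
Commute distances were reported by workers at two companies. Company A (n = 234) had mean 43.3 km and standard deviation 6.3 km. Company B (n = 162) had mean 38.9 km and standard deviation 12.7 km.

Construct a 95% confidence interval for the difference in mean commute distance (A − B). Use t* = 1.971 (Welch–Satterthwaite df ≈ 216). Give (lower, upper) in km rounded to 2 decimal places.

SE₁ = s₁/√n₁ = 6.3/√234 = 0.4118; SE₂ = 12.7/√162 = 0.9978.
Independent samples, unequal variances: SE_diff = √(SE₁² + SE₂²) = √(0.16957924 + 0.99560484) = 1.0794.
t* = 1.971, so margin of error = 1.971 × 1.0794 = 2.1275.
Difference in means = 43.3 − 38.9 = 4.4000.
4.4000 ± 2.1275 → (2.27, 6.53).

(2.27, 6.53)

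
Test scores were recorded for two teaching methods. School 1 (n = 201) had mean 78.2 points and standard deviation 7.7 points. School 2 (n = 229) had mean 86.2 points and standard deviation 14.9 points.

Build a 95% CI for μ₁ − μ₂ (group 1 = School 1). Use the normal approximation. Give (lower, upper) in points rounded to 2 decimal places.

Per-group SEs: s₁/√n₁ = 7.7/√201 = 0.5431, s₂/√n₂ = 14.9/√229 = 0.9846.
Unpooled SE of the difference: √(0.29495761 + 0.96943716) = 1.1245.
Margin of error = z* · SE = 1.960 × 1.1245 = 2.2040.
x̄₁ − x̄₂ = 78.2 − 86.2 = -8.0000.
CI: -8.0000 ± 2.2040 = (-10.20, -5.80).

(-10.20, -5.80)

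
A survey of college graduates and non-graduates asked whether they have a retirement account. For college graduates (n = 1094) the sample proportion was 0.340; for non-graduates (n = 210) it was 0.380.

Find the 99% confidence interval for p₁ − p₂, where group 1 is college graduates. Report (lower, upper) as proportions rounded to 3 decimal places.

The two standard errors are √(0.3400×0.6600/1094) = 0.01432 and √(0.3800×0.6200/210) = 0.03349.
Because the samples are independent, SE_diff = √(0.01432² + 0.03349²) = 0.03642.
Using z* = 2.576 for 99%, ME = 2.576 × 0.03642 = 0.09382.
p̂₁ − p̂₂ = -0.0400; interval -0.0400 ± 0.09382 gives (-0.134, 0.054).

(-0.134, 0.054)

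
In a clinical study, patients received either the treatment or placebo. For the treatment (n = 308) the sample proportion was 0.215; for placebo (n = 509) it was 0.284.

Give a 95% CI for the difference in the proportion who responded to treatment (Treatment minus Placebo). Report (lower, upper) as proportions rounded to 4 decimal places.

The two standard errors are √(0.2150×0.7850/308) = 0.02341 and √(0.2840×0.7160/509) = 0.01999.
Because the samples are independent, SE_diff = √(0.02341² + 0.01999²) = 0.03078.
Using z* = 1.960 for 95%, ME = 1.960 × 0.03078 = 0.06033.
p̂₁ − p̂₂ = -0.0690; interval -0.0690 ± 0.06033 gives (-0.1293, -0.0087).

(-0.1293, -0.0087)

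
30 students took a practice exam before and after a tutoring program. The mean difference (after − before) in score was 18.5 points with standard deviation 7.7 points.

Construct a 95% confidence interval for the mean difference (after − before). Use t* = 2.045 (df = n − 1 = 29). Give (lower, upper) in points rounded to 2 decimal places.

This is a matched-pairs design, so SE = s_d/√n = 7.7/√30 = 1.4058.
Margin = 2.045 × 1.4058 = 2.8749; the interval is 18.5 ± 2.8749 = (15.63, 21.37).

(15.63, 21.37)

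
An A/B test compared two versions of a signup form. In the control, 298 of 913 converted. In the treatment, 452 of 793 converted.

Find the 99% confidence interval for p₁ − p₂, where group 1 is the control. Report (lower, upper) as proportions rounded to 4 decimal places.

Sample proportions: 298/913 = 0.3264, 452/793 = 0.5700.
Each SE is √(p̂(1−p̂)/n): √(0.3264·0.6736/913) = 0.01552 and √(0.5700·0.4300/793) = 0.01758.
SE(p̂₁ − p̂₂) = √(SE₁² + SE₂²) = √(0.0002408704 + 0.0003090564) = 0.02345, since the two samples are independent.
At 99% confidence z* = 2.576; margin = 2.576 × 0.02345 = 0.06041.
The difference is 0.3264 − 0.5700 = -0.2436, so the interval is -0.2436 ± 0.06041 = (-0.3040, -0.1832).

(-0.3040, -0.1832)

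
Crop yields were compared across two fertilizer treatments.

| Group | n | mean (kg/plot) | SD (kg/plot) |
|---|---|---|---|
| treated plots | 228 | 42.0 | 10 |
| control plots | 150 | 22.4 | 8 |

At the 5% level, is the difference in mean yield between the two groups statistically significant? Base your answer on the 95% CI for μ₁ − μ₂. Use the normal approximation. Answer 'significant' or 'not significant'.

significant

SE₁ = s₁/√n₁ = 10/√228 = 0.6623; SE₂ = 8/√150 = 0.6532.
Independent samples, unequal variances: SE_diff = √(SE₁² + SE₂²) = √(0.43864129 + 0.42667024) = 0.9302.
z* = 1.960, so margin of error = 1.960 × 0.9302 = 1.8232.
Difference in means = 42.0 − 22.4 = 19.6000.
19.6000 ± 1.8232 → (17.7768, 21.4232).
The interval (17.7768, 21.4232) does not contain 0, so the difference is significant.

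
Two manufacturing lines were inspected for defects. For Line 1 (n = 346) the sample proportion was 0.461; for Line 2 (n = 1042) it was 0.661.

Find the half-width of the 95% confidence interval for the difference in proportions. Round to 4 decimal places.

Each SE is √(p̂(1−p̂)/n): √(0.4610·0.5390/346) = 0.02680 and √(0.6610·0.3390/1042) = 0.01466.
SE(p̂₁ − p̂₂) = √(SE₁² + SE₂²) = √(0.00071824 + 0.0002149156) = 0.03055, since the two samples are independent.
At 95% confidence z* = 1.960; margin = 1.960 × 0.03055 = 0.05988.

0.0599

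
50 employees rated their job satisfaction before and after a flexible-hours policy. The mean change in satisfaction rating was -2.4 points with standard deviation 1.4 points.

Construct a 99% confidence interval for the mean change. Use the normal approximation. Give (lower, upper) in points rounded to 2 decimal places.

(-2.91, -1.89)

This is a matched-pairs design, so SE = s_d/√n = 1.4/√50 = 0.1980.
Margin = 2.576 × 0.1980 = 0.5100; the interval is -2.4 ± 0.5100 = (-2.91, -1.89).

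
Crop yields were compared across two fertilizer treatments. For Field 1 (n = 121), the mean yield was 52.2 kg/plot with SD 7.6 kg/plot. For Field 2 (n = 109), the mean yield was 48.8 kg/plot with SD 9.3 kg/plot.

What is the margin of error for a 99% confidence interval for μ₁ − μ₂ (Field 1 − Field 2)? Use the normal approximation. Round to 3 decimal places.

2.904

Per-group SEs: s₁/√n₁ = 7.6/√121 = 0.6909, s₂/√n₂ = 9.3/√109 = 0.8908.
Unpooled SE of the difference: √(0.47734281 + 0.79352464) = 1.1273.
Margin of error = z* · SE = 2.576 × 1.1273 = 2.9039.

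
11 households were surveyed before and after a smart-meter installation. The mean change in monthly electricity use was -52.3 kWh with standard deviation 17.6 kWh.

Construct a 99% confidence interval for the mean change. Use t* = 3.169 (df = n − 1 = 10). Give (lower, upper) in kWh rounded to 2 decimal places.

(-69.12, -35.48)

Paired design: SE = s_d/√n = 17.6/√11 = 5.3066.
t* = 3.169; margin of error = 3.169 × 5.3066 = 16.8166.
-52.3 ± 16.8166 → (-69.12, -35.48).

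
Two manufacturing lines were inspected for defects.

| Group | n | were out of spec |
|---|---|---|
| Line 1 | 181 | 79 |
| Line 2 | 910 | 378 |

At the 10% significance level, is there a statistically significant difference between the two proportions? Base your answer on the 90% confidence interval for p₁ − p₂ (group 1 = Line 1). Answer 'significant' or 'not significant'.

not significant

p̂₁ = 79/181 = 0.4365 and p̂₂ = 378/910 = 0.4154.
SE₁ = √(p̂₁(1−p̂₁)/n₁) = √(0.4365·0.5635/181) = 0.03686; SE₂ = √(0.4154·0.5846/910) = 0.01634.
Independent samples: SE of the difference = √(SE₁² + SE₂²) = √(0.0013586596 + 0.0002669956) = 0.04032.
z* for 90% confidence is 1.645, so the margin of error is 1.645 × 0.04032 = 0.06633.
Point estimate p̂₁ − p̂₂ = 0.4365 − 0.4154 = 0.0211.
0.0211 ± 0.06633 → (-0.04523, 0.08743).
The interval (-0.04523, 0.08743) contains 0, so the difference is not significant.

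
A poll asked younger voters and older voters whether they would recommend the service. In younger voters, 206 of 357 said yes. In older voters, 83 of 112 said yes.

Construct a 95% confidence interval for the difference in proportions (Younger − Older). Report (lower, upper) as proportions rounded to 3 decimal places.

(-0.260, -0.068)

Sample proportions: 206/357 = 0.5770, 83/112 = 0.7411.
Each SE is √(p̂(1−p̂)/n): √(0.5770·0.4230/357) = 0.02615 and √(0.7411·0.2589/112) = 0.04139.
SE(p̂₁ − p̂₂) = √(SE₁² + SE₂²) = √(0.0006838225 + 0.0017131321) = 0.04896, since the two samples are independent.
At 95% confidence z* = 1.960; margin = 1.960 × 0.04896 = 0.09596.
The difference is 0.5770 − 0.7411 = -0.1641, so the interval is -0.1641 ± 0.09596 = (-0.260, -0.068).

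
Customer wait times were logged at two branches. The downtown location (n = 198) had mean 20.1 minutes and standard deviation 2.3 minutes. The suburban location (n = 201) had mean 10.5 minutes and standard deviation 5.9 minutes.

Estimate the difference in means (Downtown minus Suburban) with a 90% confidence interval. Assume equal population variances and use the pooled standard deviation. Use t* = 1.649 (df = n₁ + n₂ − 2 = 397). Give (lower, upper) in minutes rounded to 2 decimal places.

(8.86, 10.34)

s_p = √[((n₁−1)s₁² + (n₂−1)s₂²)/(n₁+n₂−2)] = √[(197·2.3² + 200·5.9²)/397] = 4.4902.
SE = 4.4902·√(1/198 + 1/201) = 0.4496.
With t* = 1.649, margin = 1.649 × 0.4496 = 0.7414.
x̄₁ − x̄₂ = 20.1 − 10.5 = 9.6000; interval 9.6000 ± 0.7414 = (8.86, 10.34).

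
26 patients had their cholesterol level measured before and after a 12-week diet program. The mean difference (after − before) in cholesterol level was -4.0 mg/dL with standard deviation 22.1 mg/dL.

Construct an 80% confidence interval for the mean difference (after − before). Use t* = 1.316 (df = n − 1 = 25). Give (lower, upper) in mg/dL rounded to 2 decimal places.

This is a matched-pairs design, so SE = s_d/√n = 22.1/√26 = 4.3342.
Margin = 1.316 × 4.3342 = 5.7038; the interval is -4.0 ± 5.7038 = (-9.70, 1.70).

(-9.70, 1.70)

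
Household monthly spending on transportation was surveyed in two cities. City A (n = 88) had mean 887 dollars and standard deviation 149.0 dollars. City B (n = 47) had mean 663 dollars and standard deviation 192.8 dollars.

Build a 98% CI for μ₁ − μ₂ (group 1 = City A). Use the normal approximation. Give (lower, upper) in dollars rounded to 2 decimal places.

(148.87, 299.13)

Per-group SEs: s₁/√n₁ = 149.0/√88 = 15.8835, s₂/√n₂ = 192.8/√47 = 28.1228.
Unpooled SE of the difference: √(252.28557225 + 790.89187984) = 32.2983.
Margin of error = z* · SE = 2.326 × 32.2983 = 75.1258.
x̄₁ − x̄₂ = 887 − 663 = 224.0000.
CI: 224.0000 ± 75.1258 = (148.87, 299.13).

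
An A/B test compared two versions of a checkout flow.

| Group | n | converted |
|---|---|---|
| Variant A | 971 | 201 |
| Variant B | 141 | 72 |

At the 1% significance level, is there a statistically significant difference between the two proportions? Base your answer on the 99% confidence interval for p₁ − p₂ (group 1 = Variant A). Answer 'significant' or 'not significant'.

p̂₁ = 201/971 = 0.2070 and p̂₂ = 72/141 = 0.5106.
SE₁ = √(p̂₁(1−p̂₁)/n₁) = √(0.2070·0.7930/971) = 0.01300; SE₂ = √(0.5106·0.4894/141) = 0.04210.
Independent samples: SE of the difference = √(SE₁² + SE₂²) = √(0.000169 + 0.00177241) = 0.04406.
z* for 99% confidence is 2.576, so the margin of error is 2.576 × 0.04406 = 0.11350.
Point estimate p̂₁ − p̂₂ = 0.2070 − 0.5106 = -0.3036.
-0.3036 ± 0.11350 → (-0.41710, -0.19010).
The interval (-0.41710, -0.19010) does not contain 0, so the difference is significant.

significant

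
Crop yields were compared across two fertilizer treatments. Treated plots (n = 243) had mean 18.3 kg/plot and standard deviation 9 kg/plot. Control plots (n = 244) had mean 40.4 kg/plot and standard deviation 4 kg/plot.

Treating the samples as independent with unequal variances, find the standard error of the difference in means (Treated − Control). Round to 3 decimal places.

0.632

Per-group SEs: s₁/√n₁ = 9/√243 = 0.5774, s₂/√n₂ = 4/√244 = 0.2561.
Unpooled SE of the difference: √(0.33339076 + 0.06558721) = 0.6316.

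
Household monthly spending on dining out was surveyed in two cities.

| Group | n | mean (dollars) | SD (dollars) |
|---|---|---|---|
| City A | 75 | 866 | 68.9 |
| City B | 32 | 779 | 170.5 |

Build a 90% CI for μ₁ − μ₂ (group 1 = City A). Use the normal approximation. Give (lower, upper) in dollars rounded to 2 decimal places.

(35.72, 138.28)

Per-group SEs: s₁/√n₁ = 68.9/√75 = 7.9559, s₂/√n₂ = 170.5/√32 = 30.1404.
Unpooled SE of the difference: √(63.29634481 + 908.44371216) = 31.1727.
Margin of error = z* · SE = 1.645 × 31.1727 = 51.2791.
x̄₁ − x̄₂ = 866 − 779 = 87.0000.
CI: 87.0000 ± 51.2791 = (35.72, 138.28).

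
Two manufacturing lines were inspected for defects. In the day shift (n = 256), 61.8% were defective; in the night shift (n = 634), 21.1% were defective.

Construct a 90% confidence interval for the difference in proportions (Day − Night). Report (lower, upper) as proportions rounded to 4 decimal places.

Each SE is √(p̂(1−p̂)/n): √(0.6180·0.3820/256) = 0.03037 and √(0.2110·0.7890/634) = 0.01620.
SE(p̂₁ − p̂₂) = √(SE₁² + SE₂²) = √(0.0009223369 + 0.00026244) = 0.03442, since the two samples are independent.
At 90% confidence z* = 1.645; margin = 1.645 × 0.03442 = 0.05662.
The difference is 0.6180 − 0.2110 = 0.4070, so the interval is 0.4070 ± 0.05662 = (0.3504, 0.4636).

(0.3504, 0.4636)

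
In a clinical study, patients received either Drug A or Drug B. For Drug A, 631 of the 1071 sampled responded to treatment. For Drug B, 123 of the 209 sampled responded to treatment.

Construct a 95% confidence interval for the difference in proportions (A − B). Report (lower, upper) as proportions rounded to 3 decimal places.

(-0.072, 0.074)

First, p̂₁ = 631/1071 = 0.5892; p̂₂ = 123/209 = 0.5885.
The two standard errors are √(0.5892×0.4108/1071) = 0.01503 and √(0.5885×0.4115/209) = 0.03404.
Because the samples are independent, SE_diff = √(0.01503² + 0.03404²) = 0.03721.
Using z* = 1.960 for 95%, ME = 1.960 × 0.03721 = 0.07293.
p̂₁ − p̂₂ = 0.0007; interval 0.0007 ± 0.07293 gives (-0.072, 0.074).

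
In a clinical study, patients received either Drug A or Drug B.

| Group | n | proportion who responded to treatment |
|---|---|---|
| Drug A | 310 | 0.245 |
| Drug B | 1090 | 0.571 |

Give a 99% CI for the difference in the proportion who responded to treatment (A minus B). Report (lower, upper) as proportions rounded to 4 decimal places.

(-0.3998, -0.2522)

Each SE is √(p̂(1−p̂)/n): √(0.2450·0.7550/310) = 0.02443 and √(0.5710·0.4290/1090) = 0.01499.
SE(p̂₁ − p̂₂) = √(SE₁² + SE₂²) = √(0.0005968249 + 0.0002247001) = 0.02866, since the two samples are independent.
At 99% confidence z* = 2.576; margin = 2.576 × 0.02866 = 0.07383.
The difference is 0.2450 − 0.5710 = -0.3260, so the interval is -0.3260 ± 0.07383 = (-0.3998, -0.2522).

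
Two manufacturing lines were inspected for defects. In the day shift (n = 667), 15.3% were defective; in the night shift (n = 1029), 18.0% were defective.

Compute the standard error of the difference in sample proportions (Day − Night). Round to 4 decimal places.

0.0184

SE₁ = √(p̂₁(1−p̂₁)/n₁) = √(0.1530·0.8470/667) = 0.01394; SE₂ = √(0.1800·0.8200/1029) = 0.01198.
Independent samples: SE of the difference = √(SE₁² + SE₂²) = √(0.0001943236 + 0.0001435204) = 0.01838.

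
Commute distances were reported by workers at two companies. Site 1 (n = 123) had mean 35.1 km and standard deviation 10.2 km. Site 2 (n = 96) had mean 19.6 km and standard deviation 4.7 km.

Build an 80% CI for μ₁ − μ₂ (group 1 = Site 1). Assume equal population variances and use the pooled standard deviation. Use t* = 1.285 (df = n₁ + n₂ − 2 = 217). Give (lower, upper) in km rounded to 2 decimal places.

s_p = √[((n₁−1)s₁² + (n₂−1)s₂²)/(n₁+n₂−2)] = √[(122·10.2² + 95·4.7²)/217] = 8.2561.
SE = 8.2561·√(1/123 + 1/96) = 1.1244.
With t* = 1.285, margin = 1.285 × 1.1244 = 1.4449.
x̄₁ − x̄₂ = 35.1 − 19.6 = 15.5000; interval 15.5000 ± 1.4449 = (14.06, 16.94).

(14.06, 16.94)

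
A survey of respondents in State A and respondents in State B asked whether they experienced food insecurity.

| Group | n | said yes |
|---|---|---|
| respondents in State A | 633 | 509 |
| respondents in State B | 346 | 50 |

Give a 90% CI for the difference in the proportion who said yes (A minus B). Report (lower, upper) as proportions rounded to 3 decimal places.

(0.619, 0.700)

p̂₁ = 509/633 = 0.8041 and p̂₂ = 50/346 = 0.1445.
SE₁ = √(p̂₁(1−p̂₁)/n₁) = √(0.8041·0.1959/633) = 0.01578; SE₂ = √(0.1445·0.8555/346) = 0.01890.
Independent samples: SE of the difference = √(SE₁² + SE₂²) = √(0.0002490084 + 0.00035721) = 0.02462.
z* for 90% confidence is 1.645, so the margin of error is 1.645 × 0.02462 = 0.04050.
Point estimate p̂₁ − p̂₂ = 0.8041 − 0.1445 = 0.6596.
0.6596 ± 0.04050 → (0.619, 0.700).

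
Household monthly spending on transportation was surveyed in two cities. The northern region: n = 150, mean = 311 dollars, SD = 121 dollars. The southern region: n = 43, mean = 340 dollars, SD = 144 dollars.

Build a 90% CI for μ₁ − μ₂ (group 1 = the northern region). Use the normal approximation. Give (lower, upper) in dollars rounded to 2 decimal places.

Per-group SEs: s₁/√n₁ = 121/√150 = 9.8796, s₂/√n₂ = 144/√43 = 21.9598.
Unpooled SE of the difference: √(97.60649616 + 482.23281604) = 24.0799.
Margin of error = z* · SE = 1.645 × 24.0799 = 39.6114.
x̄₁ − x̄₂ = 311 − 340 = -29.0000.
CI: -29.0000 ± 39.6114 = (-68.61, 10.61).

(-68.61, 10.61)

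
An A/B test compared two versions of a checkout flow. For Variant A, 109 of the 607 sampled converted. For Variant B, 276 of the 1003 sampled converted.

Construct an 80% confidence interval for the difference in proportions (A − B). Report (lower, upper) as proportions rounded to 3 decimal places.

p̂₁ = 109/607 = 0.1796 and p̂₂ = 276/1003 = 0.2752.
SE₁ = √(p̂₁(1−p̂₁)/n₁) = √(0.1796·0.8204/607) = 0.01558; SE₂ = √(0.2752·0.7248/1003) = 0.01410.
Independent samples: SE of the difference = √(SE₁² + SE₂²) = √(0.0002427364 + 0.00019881) = 0.02101.
z* for 80% confidence is 1.282, so the margin of error is 1.282 × 0.02101 = 0.02693.
Point estimate p̂₁ − p̂₂ = 0.1796 − 0.2752 = -0.0956.
-0.0956 ± 0.02693 → (-0.123, -0.069).

(-0.123, -0.069)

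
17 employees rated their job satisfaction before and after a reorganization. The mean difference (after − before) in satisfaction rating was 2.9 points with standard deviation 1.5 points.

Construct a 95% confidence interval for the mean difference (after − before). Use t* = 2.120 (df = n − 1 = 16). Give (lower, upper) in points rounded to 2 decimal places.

(2.13, 3.67)

Paired design: SE = s_d/√n = 1.5/√17 = 0.3638.
t* = 2.120; margin of error = 2.120 × 0.3638 = 0.7713.
2.9 ± 0.7713 → (2.13, 3.67).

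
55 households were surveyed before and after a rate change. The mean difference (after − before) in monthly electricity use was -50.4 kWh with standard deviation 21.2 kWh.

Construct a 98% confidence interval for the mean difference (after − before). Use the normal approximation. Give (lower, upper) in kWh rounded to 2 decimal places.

This is a matched-pairs design, so SE = s_d/√n = 21.2/√55 = 2.8586.
Margin = 2.326 × 2.8586 = 6.6491; the interval is -50.4 ± 6.6491 = (-57.05, -43.75).

(-57.05, -43.75)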